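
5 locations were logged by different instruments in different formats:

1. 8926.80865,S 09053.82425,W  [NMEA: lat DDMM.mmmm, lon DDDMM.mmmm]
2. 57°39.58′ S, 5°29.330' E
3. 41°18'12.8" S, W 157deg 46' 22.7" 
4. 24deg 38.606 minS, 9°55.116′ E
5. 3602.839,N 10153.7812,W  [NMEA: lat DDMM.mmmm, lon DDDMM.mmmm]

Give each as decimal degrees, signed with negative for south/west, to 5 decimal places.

1. -89.44681, -90.89707
2. -57.65967, 5.48883
3. -41.30356, -157.77297
4. -24.64343, 9.91860
5. 36.04732, -101.89635

Point 1:
  Lat: split at 2 digits → 89° and 26.80865′; 89 + 26.80865/60 = 89.446811
  hemisphere S, so the sign is −
  Longitude: degrees = first 3 digits = 90, minutes = 53.82425; 90 + 53.82425/60 = 90.897071
  W ⇒ negate
Point 2:
  Lat: 57 + 39.58/60 = 57.659667
  hemisphere S, so the sign is −
  Lon: 5 + 29.33/60 = 5.488833
  E ⇒ keep positive
Point 3:
  Lat: 41 + 18/60 + 12.8/3600 = 41.303556
  hemisphere S, so the sign is −
  Longitude: 157° + 46/60 + 22.7/3600 = 157 + 0.766667 + 0.006306 = 157.772972
  hemisphere W, so the sign is −
Point 4:
  φ: 38.606′ = 0.643433°; total 24.643433
  S ⇒ negate
  λ: 9 + 55.116/60 = 9.918600
  E → positive
Point 5:
  Latitude: degrees = first 2 digits = 36, minutes = 2.839; 36 + 2.839/60 = 36.047317
  N → positive
  λ: split at 3 digits → 101° and 53.7812′; 101 + 53.7812/60 = 101.896353
  W ⇒ negate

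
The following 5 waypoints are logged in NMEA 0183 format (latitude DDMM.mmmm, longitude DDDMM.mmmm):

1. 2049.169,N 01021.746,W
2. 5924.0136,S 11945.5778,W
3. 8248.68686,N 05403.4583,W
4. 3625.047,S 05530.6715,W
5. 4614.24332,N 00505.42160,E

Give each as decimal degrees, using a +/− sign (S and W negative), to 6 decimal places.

Point 1:
  Lat: split at 2 digits → 20° and 49.169′; 20 + 49.169/60 = 20.8194833
  N → positive
  Longitude: split at 3 digits → 010° and 21.746′; 10 + 21.746/60 = 10.3624333
  hemisphere W, so the sign is −
Point 2:
  Latitude: degrees = first 2 digits = 59, minutes = 24.0136; 59 + 24.0136/60 = 59.4002267
  S ⇒ negate
  Lon: split at 3 digits → 119° and 45.5778′; 119 + 45.5778/60 = 119.7596300
  hemisphere W, so the sign is −
Point 3:
  Lat: degrees = first 2 digits = 82, minutes = 48.68686; 82 + 48.68686/60 = 82.8114477
  N → positive
  Longitude: degrees = first 3 digits = 54, minutes = 3.4583; 54 + 3.4583/60 = 54.0576383
  W → negative
Point 4:
  Lat: split at 2 digits → 36° and 25.047′; 36 + 25.047/60 = 36.4174500
  hemisphere S, so the sign is −
  Longitude: degrees = first 3 digits = 55, minutes = 30.6715; 55 + 30.6715/60 = 55.5111917
  W ⇒ negate
Point 5:
  φ: split at 2 digits → 46° and 14.24332′; 46 + 14.24332/60 = 46.2373887
  N ⇒ keep positive
  Longitude: split at 3 digits → 005° and 5.4216′; 5 + 5.4216/60 = 5.0903600
  E → positive

1. 20.819483, -10.362433
2. -59.400227, -119.759630
3. 82.811448, -54.057638
4. -36.417450, -55.511192
5. 46.237389, 5.090360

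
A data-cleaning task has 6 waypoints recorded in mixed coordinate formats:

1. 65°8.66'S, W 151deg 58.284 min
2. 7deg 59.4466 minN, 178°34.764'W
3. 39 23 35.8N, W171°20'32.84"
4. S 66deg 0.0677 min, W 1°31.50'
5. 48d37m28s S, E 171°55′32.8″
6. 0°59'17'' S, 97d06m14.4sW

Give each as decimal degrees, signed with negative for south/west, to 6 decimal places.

Point 1:
  φ: 65 + 8.66/60 = 65.1443333
  S ⇒ negate
  λ: 151 + 58.284/60 = 151.9714000
  W ⇒ negate
Point 2:
  Lat: 7 + 59.4466/60 = 7.9907767
  N → positive
  Longitude: 178 + 34.764/60 = 178.5794000
  W ⇒ negate
Point 3:
  φ: 23′ + 35.8″ = 23.59667′; 39 + 23.59667/60 = 39.3932778
  N ⇒ keep positive
  Longitude: 20′ + 32.84″ = 20.54733′; 171 + 20.54733/60 = 171.3424556
  W ⇒ negate
Point 4:
  φ: 0.0677′ = 0.001128°; total 66.0011283
  hemisphere S, so the sign is −
  Longitude: 1 + 31.5/60 = 1.5250000
  W ⇒ negate
Point 5:
  φ: 37′ + 28″ = 37.46667′; 48 + 37.46667/60 = 48.6244444
  hemisphere S, so the sign is −
  Longitude: 171 + 55/60 + 32.8/3600 = 171.9257778
  E → positive
Point 6:
  Latitude: 0° + 59/60 + 17/3600 = 0 + 0.983333 + 0.004722 = 0.9880556
  hemisphere S, so the sign is −
  Lon: 97 + 6/60 + 14.4/3600 = 97.1040000
  hemisphere W, so the sign is −

1. -65.144333, -151.971400
2. 7.990777, -178.579400
3. 39.393278, -171.342456
4. -66.001128, -1.525000
5. -48.624444, 171.925778
6. -0.988056, -97.104000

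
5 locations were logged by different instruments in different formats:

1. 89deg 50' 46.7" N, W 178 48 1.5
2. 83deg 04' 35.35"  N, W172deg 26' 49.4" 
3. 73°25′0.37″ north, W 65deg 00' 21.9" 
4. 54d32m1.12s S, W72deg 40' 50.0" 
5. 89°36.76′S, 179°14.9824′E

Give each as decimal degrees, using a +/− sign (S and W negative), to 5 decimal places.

Point 1:
  φ: 89° + 50/60 + 46.7/3600 = 89 + 0.833333 + 0.012972 = 89.846306
  N → positive
  Lon: 48′ + 1.5″ = 48.02500′; 178 + 48.02500/60 = 178.800417
  hemisphere W, so the sign is −
Point 2:
  φ: 83° + 4/60 + 35.35/3600 = 83 + 0.066667 + 0.009819 = 83.076486
  N → positive
  Longitude: 172° + 26/60 + 49.4/3600 = 172 + 0.433333 + 0.013722 = 172.447056
  W → negative
Point 3:
  φ: 25′ + 0.37″ = 25.00617′; 73 + 25.00617/60 = 73.416769
  N ⇒ keep positive
  λ: 65 + 0/60 + 21.9/3600 = 65.006083
  W → negative
Point 4:
  Latitude: 54° + 32/60 + 1.12/3600 = 54 + 0.533333 + 0.000311 = 54.533644
  S ⇒ negate
  Longitude: 72° + 40/60 + 50/3600 = 72 + 0.666667 + 0.013889 = 72.680556
  hemisphere W, so the sign is −
Point 5:
  Lat: 36.76′ = 0.612667°; total 89.612667
  S → negative
  Longitude: 14.9824′ = 0.249707°; total 179.249707
  E ⇒ keep positive

1. 89.84631, -178.80042
2. 83.07649, -172.44706
3. 73.41677, -65.00608
4. -54.53364, -72.68056
5. -89.61267, 179.24971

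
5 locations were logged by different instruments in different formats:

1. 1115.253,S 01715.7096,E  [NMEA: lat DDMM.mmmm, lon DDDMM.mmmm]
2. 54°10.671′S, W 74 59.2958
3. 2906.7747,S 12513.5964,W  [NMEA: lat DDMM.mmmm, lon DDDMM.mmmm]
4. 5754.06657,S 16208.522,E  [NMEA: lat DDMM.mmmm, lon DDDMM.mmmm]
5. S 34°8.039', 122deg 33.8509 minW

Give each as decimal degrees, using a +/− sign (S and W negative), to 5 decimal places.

1. -11.25422, 17.26183
2. -54.17785, -74.98826
3. -29.11291, -125.22661
4. -57.90111, 162.14203
5. -34.13398, -122.56418

Point 1:
  φ: degrees = first 2 digits = 11, minutes = 15.253; 11 + 15.253/60 = 11.254217
  hemisphere S, so the sign is −
  Longitude: degrees = first 3 digits = 17, minutes = 15.7096; 17 + 15.7096/60 = 17.261827
  E ⇒ keep positive
Point 2:
  Latitude: 54 + 10.671/60 = 54.177850
  S ⇒ negate
  Longitude: 59.2958′ = 0.988263°; total 74.988263
  W ⇒ negate
Point 3:
  Latitude: degrees = first 2 digits = 29, minutes = 6.7747; 29 + 6.7747/60 = 29.112912
  hemisphere S, so the sign is −
  Lon: degrees = first 3 digits = 125, minutes = 13.5964; 125 + 13.5964/60 = 125.226607
  W → negative
Point 4:
  φ: split at 2 digits → 57° and 54.06657′; 57 + 54.06657/60 = 57.901110
  S → negative
  Longitude: split at 3 digits → 162° and 8.522′; 162 + 8.522/60 = 162.142033
  E → positive
Point 5:
  Lat: 8.039′ = 0.133983°; total 34.133983
  S ⇒ negate
  Lon: 122 + 33.8509/60 = 122.564182
  hemisphere W, so the sign is −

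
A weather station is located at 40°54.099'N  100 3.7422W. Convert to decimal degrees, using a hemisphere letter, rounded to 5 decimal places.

40.90165° N, 100.06237° W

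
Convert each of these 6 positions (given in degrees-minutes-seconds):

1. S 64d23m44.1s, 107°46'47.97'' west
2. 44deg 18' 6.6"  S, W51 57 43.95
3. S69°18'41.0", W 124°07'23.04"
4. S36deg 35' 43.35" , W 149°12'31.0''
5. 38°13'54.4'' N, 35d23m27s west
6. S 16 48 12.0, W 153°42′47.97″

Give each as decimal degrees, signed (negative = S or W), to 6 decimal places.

1. -64.395583, -107.779992
2. -44.301833, -51.962208
3. -69.311389, -124.123067
4. -36.595375, -149.208611
5. 38.231778, -35.390833
6. -16.803333, -153.713325

Point 1:
  Lat: 64 + 23/60 + 44.1/3600 = 64.3955833
  hemisphere S, so the sign is −
  Longitude: 107° + 46/60 + 47.97/3600 = 107 + 0.766667 + 0.013325 = 107.7799917
  hemisphere W, so the sign is −
Point 2:
  Latitude: 44 + 18/60 + 6.6/3600 = 44.3018333
  S → negative
  Longitude: 57′ + 43.95″ = 57.73250′; 51 + 57.73250/60 = 51.9622083
  W → negative
Point 3:
  Lat: 18′ + 41″ = 18.68333′; 69 + 18.68333/60 = 69.3113889
  S → negative
  Longitude: 7′ + 23.04″ = 7.38400′; 124 + 7.38400/60 = 124.1230667
  W ⇒ negate
Point 4:
  Lat: 36 + 35/60 + 43.35/3600 = 36.5953750
  S → negative
  λ: 12′ + 31″ = 12.51667′; 149 + 12.51667/60 = 149.2086111
  W ⇒ negate
Point 5:
  Lat: 13′ + 54.4″ = 13.90667′; 38 + 13.90667/60 = 38.2317778
  N → positive
  λ: 35 + 23/60 + 27/3600 = 35.3908333
  W ⇒ negate
Point 6:
  φ: 16° + 48/60 + 12/3600 = 16 + 0.800000 + 0.003333 = 16.8033333
  hemisphere S, so the sign is −
  Longitude: 42′ + 47.97″ = 42.79950′; 153 + 42.79950/60 = 153.7133250
  W ⇒ negate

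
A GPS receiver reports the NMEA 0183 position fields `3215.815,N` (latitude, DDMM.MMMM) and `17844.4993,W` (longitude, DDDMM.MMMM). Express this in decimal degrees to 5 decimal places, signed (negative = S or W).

32.26358, -178.74166

Latitude: degrees = first 2 digits = 32, minutes = 15.815; 32 + 15.815/60 = 32.263583
N → positive
Lon: split at 3 digits → 178° and 44.4993′; 178 + 44.4993/60 = 178.741655
W ⇒ negate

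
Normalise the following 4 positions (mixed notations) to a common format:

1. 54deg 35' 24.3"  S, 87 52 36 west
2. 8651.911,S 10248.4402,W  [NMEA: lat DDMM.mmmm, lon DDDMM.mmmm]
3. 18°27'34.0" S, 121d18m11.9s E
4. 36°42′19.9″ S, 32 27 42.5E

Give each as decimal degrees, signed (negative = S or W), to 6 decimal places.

Point 1:
  φ: 54° + 35/60 + 24.3/3600 = 54 + 0.583333 + 0.006750 = 54.5900833
  S ⇒ negate
  Lon: 87° + 52/60 + 36/3600 = 87 + 0.866667 + 0.010000 = 87.8766667
  hemisphere W, so the sign is −
Point 2:
  Latitude: split at 2 digits → 86° and 51.911′; 86 + 51.911/60 = 86.8651833
  S → negative
  Longitude: degrees = first 3 digits = 102, minutes = 48.4402; 102 + 48.4402/60 = 102.8073367
  W → negative
Point 3:
  φ: 27′ + 34″ = 27.56667′; 18 + 27.56667/60 = 18.4594444
  hemisphere S, so the sign is −
  Longitude: 121 + 18/60 + 11.9/3600 = 121.3033056
  E ⇒ keep positive
Point 4:
  Latitude: 42′ + 19.9″ = 42.33167′; 36 + 42.33167/60 = 36.7055278
  hemisphere S, so the sign is −
  Longitude: 32° + 27/60 + 42.5/3600 = 32 + 0.450000 + 0.011806 = 32.4618056
  E ⇒ keep positive

1. -54.590083, -87.876667
2. -86.865183, -102.807337
3. -18.459444, 121.303306
4. -36.705528, 32.461806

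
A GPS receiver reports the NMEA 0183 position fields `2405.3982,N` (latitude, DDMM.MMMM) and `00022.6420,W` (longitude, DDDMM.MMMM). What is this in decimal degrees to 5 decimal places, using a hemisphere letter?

24.08997° N, 0.37737° W

Latitude: split at 2 digits → 24° and 5.3982′; 24 + 5.3982/60 = 24.089970
λ: degrees = first 3 digits = 0, minutes = 22.642; 0 + 22.642/60 = 0.377367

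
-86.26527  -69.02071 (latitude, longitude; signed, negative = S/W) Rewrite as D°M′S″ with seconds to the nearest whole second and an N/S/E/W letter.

Latitude is negative → S; |value| = 86.265270
Lat: whole degrees 86; 15.91620′ → 15′ and 54.97″
Longitude is negative → W; |value| = 69.020710
Lon: 0.020710° → 1.24260′; 0.24260 × 60 = 14.56″

86°15′55″ S, 69°01′15″ W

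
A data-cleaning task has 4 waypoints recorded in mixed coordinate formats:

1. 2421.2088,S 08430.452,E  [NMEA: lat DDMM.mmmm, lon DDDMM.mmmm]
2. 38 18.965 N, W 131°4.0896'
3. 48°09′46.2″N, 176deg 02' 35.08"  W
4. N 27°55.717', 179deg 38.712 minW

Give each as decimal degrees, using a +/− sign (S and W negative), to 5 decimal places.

Point 1:
  Latitude: degrees = first 2 digits = 24, minutes = 21.2088; 24 + 21.2088/60 = 24.353480
  S → negative
  Lon: degrees = first 3 digits = 84, minutes = 30.452; 84 + 30.452/60 = 84.507533
  E ⇒ keep positive
Point 2:
  Lat: 18.965′ = 0.316083°; total 38.316083
  N → positive
  Longitude: 131 + 4.0896/60 = 131.068160
  hemisphere W, so the sign is −
Point 3:
  Lat: 48° + 9/60 + 46.2/3600 = 48 + 0.150000 + 0.012833 = 48.162833
  N → positive
  Lon: 176 + 2/60 + 35.08/3600 = 176.043078
  W → negative
Point 4:
  Latitude: 55.717′ = 0.928617°; total 27.928617
  N → positive
  Lon: 179 + 38.712/60 = 179.645200
  W → negative

1. -24.35348, 84.50753
2. 38.31608, -131.06816
3. 48.16283, -176.04308
4. 27.92862, -179.64520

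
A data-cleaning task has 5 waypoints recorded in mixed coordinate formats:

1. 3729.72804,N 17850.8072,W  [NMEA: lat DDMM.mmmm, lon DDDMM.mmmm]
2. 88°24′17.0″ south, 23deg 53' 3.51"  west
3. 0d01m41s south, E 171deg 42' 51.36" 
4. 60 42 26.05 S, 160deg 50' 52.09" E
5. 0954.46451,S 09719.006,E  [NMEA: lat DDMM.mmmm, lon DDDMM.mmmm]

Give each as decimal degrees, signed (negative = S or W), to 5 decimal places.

1. 37.49547, -178.84679
2. -88.40472, -23.88431
3. -0.02806, 171.71427
4. -60.70724, 160.84780
5. -9.90774, 97.31677

Point 1:
  Lat: degrees = first 2 digits = 37, minutes = 29.72804; 37 + 29.72804/60 = 37.495467
  N ⇒ keep positive
  Lon: split at 3 digits → 178° and 50.8072′; 178 + 50.8072/60 = 178.846787
  W ⇒ negate
Point 2:
  Latitude: 88 + 24/60 + 17/3600 = 88.404722
  S → negative
  Lon: 23° + 53/60 + 3.51/3600 = 23 + 0.883333 + 0.000975 = 23.884308
  W → negative
Point 3:
  Lat: 1′ + 41″ = 1.68333′; 0 + 1.68333/60 = 0.028056
  S → negative
  λ: 171° + 42/60 + 51.36/3600 = 171 + 0.700000 + 0.014267 = 171.714267
  E → positive
Point 4:
  φ: 42′ + 26.05″ = 42.43417′; 60 + 42.43417/60 = 60.707236
  S ⇒ negate
  Lon: 50′ + 52.09″ = 50.86817′; 160 + 50.86817/60 = 160.847803
  E ⇒ keep positive
Point 5:
  φ: split at 2 digits → 09° and 54.46451′; 9 + 54.46451/60 = 9.907742
  hemisphere S, so the sign is −
  Longitude: split at 3 digits → 097° and 19.006′; 97 + 19.006/60 = 97.316767
  E ⇒ keep positive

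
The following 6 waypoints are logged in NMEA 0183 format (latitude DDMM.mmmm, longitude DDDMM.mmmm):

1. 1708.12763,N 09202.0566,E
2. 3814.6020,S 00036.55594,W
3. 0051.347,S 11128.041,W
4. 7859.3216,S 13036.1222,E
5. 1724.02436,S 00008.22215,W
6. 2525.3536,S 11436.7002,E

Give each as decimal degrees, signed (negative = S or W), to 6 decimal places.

Point 1:
  Latitude: degrees = first 2 digits = 17, minutes = 8.12763; 17 + 8.12763/60 = 17.1354605
  N ⇒ keep positive
  Lon: degrees = first 3 digits = 92, minutes = 2.0566; 92 + 2.0566/60 = 92.0342767
  E → positive
Point 2:
  Latitude: degrees = first 2 digits = 38, minutes = 14.602; 38 + 14.602/60 = 38.2433667
  hemisphere S, so the sign is −
  Lon: split at 3 digits → 000° and 36.55594′; 0 + 36.55594/60 = 0.6092657
  hemisphere W, so the sign is −
Point 3:
  Latitude: split at 2 digits → 00° and 51.347′; 0 + 51.347/60 = 0.8557833
  hemisphere S, so the sign is −
  λ: split at 3 digits → 111° and 28.041′; 111 + 28.041/60 = 111.4673500
  hemisphere W, so the sign is −
Point 4:
  Lat: degrees = first 2 digits = 78, minutes = 59.3216; 78 + 59.3216/60 = 78.9886933
  S → negative
  λ: split at 3 digits → 130° and 36.1222′; 130 + 36.1222/60 = 130.6020367
  E → positive
Point 5:
  Lat: split at 2 digits → 17° and 24.02436′; 17 + 24.02436/60 = 17.4004060
  S → negative
  Lon: degrees = first 3 digits = 0, minutes = 8.22215; 0 + 8.22215/60 = 0.1370358
  hemisphere W, so the sign is −
Point 6:
  Latitude: degrees = first 2 digits = 25, minutes = 25.3536; 25 + 25.3536/60 = 25.4225600
  S → negative
  Longitude: degrees = first 3 digits = 114, minutes = 36.7002; 114 + 36.7002/60 = 114.6116700
  E ⇒ keep positive

1. 17.135461, 92.034277
2. -38.243367, -0.609266
3. -0.855783, -111.467350
4. -78.988693, 130.602037
5. -17.400406, -0.137036
6. -25.422560, 114.611670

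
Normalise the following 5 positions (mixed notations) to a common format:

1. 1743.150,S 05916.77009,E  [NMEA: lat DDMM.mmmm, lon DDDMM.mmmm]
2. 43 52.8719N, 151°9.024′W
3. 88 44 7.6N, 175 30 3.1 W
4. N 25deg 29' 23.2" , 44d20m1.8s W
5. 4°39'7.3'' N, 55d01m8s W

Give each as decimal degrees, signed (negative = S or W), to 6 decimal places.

Point 1:
  φ: split at 2 digits → 17° and 43.15′; 17 + 43.15/60 = 17.7191667
  S ⇒ negate
  λ: degrees = first 3 digits = 59, minutes = 16.77009; 59 + 16.77009/60 = 59.2795015
  E → positive
Point 2:
  Lat: 43 + 52.8719/60 = 43.8811983
  N → positive
  λ: 9.024′ = 0.150400°; total 151.1504000
  W ⇒ negate
Point 3:
  φ: 88° + 44/60 + 7.6/3600 = 88 + 0.733333 + 0.002111 = 88.7354444
  N ⇒ keep positive
  Lon: 30′ + 3.1″ = 30.05167′; 175 + 30.05167/60 = 175.5008611
  hemisphere W, so the sign is −
Point 4:
  φ: 29′ + 23.2″ = 29.38667′; 25 + 29.38667/60 = 25.4897778
  N → positive
  Lon: 20′ + 1.8″ = 20.03000′; 44 + 20.03000/60 = 44.3338333
  hemisphere W, so the sign is −
Point 5:
  Lat: 39′ + 7.3″ = 39.12167′; 4 + 39.12167/60 = 4.6520278
  N → positive
  Longitude: 1′ + 8″ = 1.13333′; 55 + 1.13333/60 = 55.0188889
  W → negative

1. -17.719167, 59.279502
2. 43.881198, -151.150400
3. 88.735444, -175.500861
4. 25.489778, -44.333833
5. 4.652028, -55.018889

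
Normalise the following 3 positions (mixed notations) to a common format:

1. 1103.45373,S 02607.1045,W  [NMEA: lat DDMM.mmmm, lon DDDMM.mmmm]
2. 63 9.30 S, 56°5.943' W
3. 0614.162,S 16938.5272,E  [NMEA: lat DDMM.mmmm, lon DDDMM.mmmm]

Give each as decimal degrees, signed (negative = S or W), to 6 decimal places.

1. -11.057562, -26.118408
2. -63.155000, -56.099050
3. -6.236033, 169.642120

Point 1:
  Latitude: degrees = first 2 digits = 11, minutes = 3.45373; 11 + 3.45373/60 = 11.0575622
  S ⇒ negate
  Lon: degrees = first 3 digits = 26, minutes = 7.1045; 26 + 7.1045/60 = 26.1184083
  W → negative
Point 2:
  Latitude: 9.3′ = 0.155000°; total 63.1550000
  S ⇒ negate
  Longitude: 56 + 5.943/60 = 56.0990500
  W → negative
Point 3:
  Latitude: degrees = first 2 digits = 6, minutes = 14.162; 6 + 14.162/60 = 6.2360333
  hemisphere S, so the sign is −
  Longitude: degrees = first 3 digits = 169, minutes = 38.5272; 169 + 38.5272/60 = 169.6421200
  E → positive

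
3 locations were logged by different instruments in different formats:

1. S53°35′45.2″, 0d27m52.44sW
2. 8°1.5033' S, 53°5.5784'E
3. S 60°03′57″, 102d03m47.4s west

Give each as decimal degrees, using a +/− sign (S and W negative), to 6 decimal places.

Point 1:
  φ: 53 + 35/60 + 45.2/3600 = 53.5958889
  hemisphere S, so the sign is −
  Longitude: 0° + 27/60 + 52.44/3600 = 0 + 0.450000 + 0.014567 = 0.4645667
  W ⇒ negate
Point 2:
  φ: 1.5033′ = 0.025055°; total 8.0250550
  S ⇒ negate
  Lon: 5.5784′ = 0.092973°; total 53.0929733
  E → positive
Point 3:
  Latitude: 60° + 3/60 + 57/3600 = 60 + 0.050000 + 0.015833 = 60.0658333
  S ⇒ negate
  λ: 102° + 3/60 + 47.4/3600 = 102 + 0.050000 + 0.013167 = 102.0631667
  hemisphere W, so the sign is −

1. -53.595889, -0.464567
2. -8.025055, 53.092973
3. -60.065833, -102.063167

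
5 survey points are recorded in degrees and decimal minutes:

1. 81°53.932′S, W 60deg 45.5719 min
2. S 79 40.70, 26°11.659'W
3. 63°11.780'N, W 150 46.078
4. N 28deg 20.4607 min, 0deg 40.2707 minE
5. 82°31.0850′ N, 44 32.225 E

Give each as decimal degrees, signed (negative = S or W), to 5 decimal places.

1. -81.89887, -60.75953
2. -79.67833, -26.19432
3. 63.19633, -150.76797
4. 28.34101, 0.67118
5. 82.51808, 44.53708

Point 1:
  Lat: 81 + 53.932/60 = 81.898867
  S ⇒ negate
  Longitude: 45.5719′ = 0.759532°; total 60.759532
  W → negative
Point 2:
  φ: 40.7′ = 0.678333°; total 79.678333
  hemisphere S, so the sign is −
  λ: 11.659′ = 0.194317°; total 26.194317
  W → negative
Point 3:
  Latitude: 63 + 11.78/60 = 63.196333
  N ⇒ keep positive
  Lon: 150 + 46.078/60 = 150.767967
  W → negative
Point 4:
  φ: 20.4607′ = 0.341012°; total 28.341012
  N → positive
  Longitude: 40.2707′ = 0.671178°; total 0.671178
  E → positive
Point 5:
  Latitude: 31.085′ = 0.518083°; total 82.518083
  N ⇒ keep positive
  Lon: 44 + 32.225/60 = 44.537083
  E ⇒ keep positive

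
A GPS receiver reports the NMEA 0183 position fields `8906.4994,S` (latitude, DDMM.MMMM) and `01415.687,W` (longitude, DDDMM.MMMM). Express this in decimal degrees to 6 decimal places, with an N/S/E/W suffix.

89.108323° S, 14.261450° W

Lat: degrees = first 2 digits = 89, minutes = 6.4994; 89 + 6.4994/60 = 89.1083233
Longitude: degrees = first 3 digits = 14, minutes = 15.687; 14 + 15.687/60 = 14.2614500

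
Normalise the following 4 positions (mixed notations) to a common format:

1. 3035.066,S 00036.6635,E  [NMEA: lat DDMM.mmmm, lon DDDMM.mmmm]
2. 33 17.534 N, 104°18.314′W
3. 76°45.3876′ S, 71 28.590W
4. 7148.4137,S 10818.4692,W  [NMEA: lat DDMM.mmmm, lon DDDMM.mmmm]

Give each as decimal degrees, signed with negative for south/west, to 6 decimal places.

1. -30.584433, 0.611058
2. 33.292233, -104.305233
3. -76.756460, -71.476500
4. -71.806895, -108.307820

Point 1:
  Lat: degrees = first 2 digits = 30, minutes = 35.066; 30 + 35.066/60 = 30.5844333
  hemisphere S, so the sign is −
  λ: split at 3 digits → 000° and 36.6635′; 0 + 36.6635/60 = 0.6110583
  E ⇒ keep positive
Point 2:
  Latitude: 17.534′ = 0.292233°; total 33.2922333
  N → positive
  λ: 104 + 18.314/60 = 104.3052333
  W → negative
Point 3:
  Latitude: 76 + 45.3876/60 = 76.7564600
  hemisphere S, so the sign is −
  λ: 71 + 28.59/60 = 71.4765000
  hemisphere W, so the sign is −
Point 4:
  Lat: split at 2 digits → 71° and 48.4137′; 71 + 48.4137/60 = 71.8068950
  S → negative
  λ: degrees = first 3 digits = 108, minutes = 18.4692; 108 + 18.4692/60 = 108.3078200
  hemisphere W, so the sign is −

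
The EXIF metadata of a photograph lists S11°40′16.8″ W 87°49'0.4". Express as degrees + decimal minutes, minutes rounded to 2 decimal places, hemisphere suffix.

Latitude: seconds/60 = 0.28000; minutes = 40 + 0.28000 = 40.2800
Lon: 49 + 0.4/60 = 49.0067′

11° 40.28′ S, 87° 49.01′ W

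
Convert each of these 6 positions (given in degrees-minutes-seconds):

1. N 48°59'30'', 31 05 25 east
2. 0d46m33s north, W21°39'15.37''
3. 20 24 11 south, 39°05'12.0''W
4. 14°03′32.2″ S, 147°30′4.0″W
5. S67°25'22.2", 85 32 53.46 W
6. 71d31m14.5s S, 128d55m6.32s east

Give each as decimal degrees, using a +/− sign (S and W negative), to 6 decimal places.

Point 1:
  Lat: 48 + 59/60 + 30/3600 = 48.9916667
  N ⇒ keep positive
  Lon: 31° + 5/60 + 25/3600 = 31 + 0.083333 + 0.006944 = 31.0902778
  E ⇒ keep positive
Point 2:
  Latitude: 46′ + 33″ = 46.55000′; 0 + 46.55000/60 = 0.7758333
  N → positive
  Lon: 21° + 39/60 + 15.37/3600 = 21 + 0.650000 + 0.004269 = 21.6542694
  W → negative
Point 3:
  φ: 20 + 24/60 + 11/3600 = 20.4030556
  hemisphere S, so the sign is −
  λ: 39° + 5/60 + 12/3600 = 39 + 0.083333 + 0.003333 = 39.0866667
  W → negative
Point 4:
  φ: 14° + 3/60 + 32.2/3600 = 14 + 0.050000 + 0.008944 = 14.0589444
  S ⇒ negate
  Lon: 147 + 30/60 + 4/3600 = 147.5011111
  W → negative
Point 5:
  Lat: 67° + 25/60 + 22.2/3600 = 67 + 0.416667 + 0.006167 = 67.4228333
  S ⇒ negate
  λ: 85° + 32/60 + 53.46/3600 = 85 + 0.533333 + 0.014850 = 85.5481833
  W → negative
Point 6:
  Lat: 71° + 31/60 + 14.5/3600 = 71 + 0.516667 + 0.004028 = 71.5206944
  hemisphere S, so the sign is −
  Longitude: 55′ + 6.32″ = 55.10533′; 128 + 55.10533/60 = 128.9184222
  E → positive

1. 48.991667, 31.090278
2. 0.775833, -21.654269
3. -20.403056, -39.086667
4. -14.058944, -147.501111
5. -67.422833, -85.548183
6. -71.520694, 128.918422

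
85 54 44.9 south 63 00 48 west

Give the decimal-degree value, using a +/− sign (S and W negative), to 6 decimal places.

φ: 54′ + 44.9″ = 54.74833′; 85 + 54.74833/60 = 85.9124722
S → negative
Longitude: 63° + 0/60 + 48/3600 = 63 + 0.000000 + 0.013333 = 63.0133333
W → negative

-85.912472, -63.013333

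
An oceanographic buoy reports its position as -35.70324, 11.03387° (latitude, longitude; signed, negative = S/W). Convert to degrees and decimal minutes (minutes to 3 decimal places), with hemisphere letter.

35° 42.194′ S, 11° 2.032′ E

Latitude is negative → S; |value| = 35.703240
Latitude: fractional part 0.703240 → 42.19440 minutes
Lon: minutes = (11.033870 − 11) × 60 = 2.03220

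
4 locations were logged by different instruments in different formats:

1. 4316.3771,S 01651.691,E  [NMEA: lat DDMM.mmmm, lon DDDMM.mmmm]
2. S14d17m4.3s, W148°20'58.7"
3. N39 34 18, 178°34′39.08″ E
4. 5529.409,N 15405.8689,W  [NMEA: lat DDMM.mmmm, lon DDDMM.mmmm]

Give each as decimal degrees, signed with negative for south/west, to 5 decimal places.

Point 1:
  φ: split at 2 digits → 43° and 16.3771′; 43 + 16.3771/60 = 43.272952
  S → negative
  Longitude: degrees = first 3 digits = 16, minutes = 51.691; 16 + 51.691/60 = 16.861517
  E ⇒ keep positive
Point 2:
  φ: 14° + 17/60 + 4.3/3600 = 14 + 0.283333 + 0.001194 = 14.284528
  S → negative
  Lon: 20′ + 58.7″ = 20.97833′; 148 + 20.97833/60 = 148.349639
  hemisphere W, so the sign is −
Point 3:
  φ: 34′ + 18″ = 34.30000′; 39 + 34.30000/60 = 39.571667
  N ⇒ keep positive
  λ: 178° + 34/60 + 39.08/3600 = 178 + 0.566667 + 0.010856 = 178.577522
  E ⇒ keep positive
Point 4:
  Latitude: split at 2 digits → 55° and 29.409′; 55 + 29.409/60 = 55.490150
  N → positive
  Longitude: degrees = first 3 digits = 154, minutes = 5.8689; 154 + 5.8689/60 = 154.097815
  W → negative

1. -43.27295, 16.86152
2. -14.28453, -148.34964
3. 39.57167, 178.57752
4. 55.49015, -154.09782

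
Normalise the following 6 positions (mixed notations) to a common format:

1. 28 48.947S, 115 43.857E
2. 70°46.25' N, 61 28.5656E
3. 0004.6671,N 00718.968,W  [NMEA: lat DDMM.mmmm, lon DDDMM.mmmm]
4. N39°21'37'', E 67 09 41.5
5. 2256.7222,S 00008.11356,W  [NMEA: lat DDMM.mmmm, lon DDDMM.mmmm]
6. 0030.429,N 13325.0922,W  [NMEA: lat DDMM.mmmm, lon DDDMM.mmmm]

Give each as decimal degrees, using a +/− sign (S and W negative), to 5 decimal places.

Point 1:
  Lat: 48.947′ = 0.815783°; total 28.815783
  S ⇒ negate
  λ: 43.857′ = 0.730950°; total 115.730950
  E → positive
Point 2:
  Lat: 70 + 46.25/60 = 70.770833
  N ⇒ keep positive
  Lon: 61 + 28.5656/60 = 61.476093
  E ⇒ keep positive
Point 3:
  φ: split at 2 digits → 00° and 4.6671′; 0 + 4.6671/60 = 0.077785
  N → positive
  λ: split at 3 digits → 007° and 18.968′; 7 + 18.968/60 = 7.316133
  W → negative
Point 4:
  Lat: 39 + 21/60 + 37/3600 = 39.360278
  N ⇒ keep positive
  Longitude: 9′ + 41.5″ = 9.69167′; 67 + 9.69167/60 = 67.161528
  E → positive
Point 5:
  Lat: split at 2 digits → 22° and 56.7222′; 22 + 56.7222/60 = 22.945370
  S → negative
  λ: split at 3 digits → 000° and 8.11356′; 0 + 8.11356/60 = 0.135226
  W ⇒ negate
Point 6:
  Latitude: degrees = first 2 digits = 0, minutes = 30.429; 0 + 30.429/60 = 0.507150
  N ⇒ keep positive
  Lon: split at 3 digits → 133° and 25.0922′; 133 + 25.0922/60 = 133.418203
  W ⇒ negate

1. -28.81578, 115.73095
2. 70.77083, 61.47609
3. 0.07779, -7.31613
4. 39.36028, 67.16153
5. -22.94537, -0.13523
6. 0.50715, -133.41820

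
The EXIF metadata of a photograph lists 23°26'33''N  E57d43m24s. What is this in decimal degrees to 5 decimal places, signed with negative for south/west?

Lat: 23 + 26/60 + 33/3600 = 23.442500
N → positive
λ: 43′ + 24″ = 43.40000′; 57 + 43.40000/60 = 57.723333
E → positive

23.44250, 57.72333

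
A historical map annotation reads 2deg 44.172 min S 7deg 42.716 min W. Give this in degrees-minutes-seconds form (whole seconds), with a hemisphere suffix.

Latitude: 44.17200′ → 44′ and 0.17200 × 60 = 10.32″
Longitude: 42.71600′ → 42′ and 0.71600 × 60 = 42.96″

2°44′10″ S, 7°42′43″ W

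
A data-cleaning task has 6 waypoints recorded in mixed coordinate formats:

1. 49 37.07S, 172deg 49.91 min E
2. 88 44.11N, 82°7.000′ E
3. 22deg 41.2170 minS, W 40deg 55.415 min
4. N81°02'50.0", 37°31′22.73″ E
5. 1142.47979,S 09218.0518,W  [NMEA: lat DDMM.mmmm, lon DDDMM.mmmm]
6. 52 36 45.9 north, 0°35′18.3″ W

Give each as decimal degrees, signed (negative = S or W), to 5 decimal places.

Point 1:
  Latitude: 49 + 37.07/60 = 49.617833
  S → negative
  λ: 49.91′ = 0.831833°; total 172.831833
  E ⇒ keep positive
Point 2:
  Lat: 44.11′ = 0.735167°; total 88.735167
  N ⇒ keep positive
  Lon: 7′ = 0.116667°; total 82.116667
  E → positive
Point 3:
  Lat: 41.217′ = 0.686950°; total 22.686950
  S → negative
  λ: 40 + 55.415/60 = 40.923583
  W ⇒ negate
Point 4:
  Latitude: 2′ + 50″ = 2.83333′; 81 + 2.83333/60 = 81.047222
  N → positive
  Lon: 31′ + 22.73″ = 31.37883′; 37 + 31.37883/60 = 37.522981
  E → positive
Point 5:
  φ: degrees = first 2 digits = 11, minutes = 42.47979; 11 + 42.47979/60 = 11.707997
  hemisphere S, so the sign is −
  Lon: split at 3 digits → 092° and 18.0518′; 92 + 18.0518/60 = 92.300863
  hemisphere W, so the sign is −
Point 6:
  Lat: 52° + 36/60 + 45.9/3600 = 52 + 0.600000 + 0.012750 = 52.612750
  N → positive
  λ: 0 + 35/60 + 18.3/3600 = 0.588417
  W → negative

1. -49.61783, 172.83183
2. 88.73517, 82.11667
3. -22.68695, -40.92358
4. 81.04722, 37.52298
5. -11.70800, -92.30086
6. 52.61275, -0.58842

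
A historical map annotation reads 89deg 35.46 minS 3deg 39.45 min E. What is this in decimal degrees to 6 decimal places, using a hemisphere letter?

Lat: 35.46′ = 0.591000°; total 89.5910000
Longitude: 39.45′ = 0.657500°; total 3.6575000

89.591000° S, 3.657500° E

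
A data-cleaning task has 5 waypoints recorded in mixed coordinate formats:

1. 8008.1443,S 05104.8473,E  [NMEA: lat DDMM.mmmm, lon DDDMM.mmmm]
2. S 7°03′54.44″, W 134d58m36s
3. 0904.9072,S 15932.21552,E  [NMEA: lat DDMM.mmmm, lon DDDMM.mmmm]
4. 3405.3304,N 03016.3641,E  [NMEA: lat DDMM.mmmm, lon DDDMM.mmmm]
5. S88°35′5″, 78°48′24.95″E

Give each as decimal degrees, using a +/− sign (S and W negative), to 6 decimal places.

Point 1:
  Latitude: split at 2 digits → 80° and 8.1443′; 80 + 8.1443/60 = 80.1357383
  hemisphere S, so the sign is −
  Longitude: degrees = first 3 digits = 51, minutes = 4.8473; 51 + 4.8473/60 = 51.0807883
  E ⇒ keep positive
Point 2:
  Lat: 7° + 3/60 + 54.44/3600 = 7 + 0.050000 + 0.015122 = 7.0651222
  S → negative
  Lon: 134 + 58/60 + 36/3600 = 134.9766667
  W ⇒ negate
Point 3:
  Lat: degrees = first 2 digits = 9, minutes = 4.9072; 9 + 4.9072/60 = 9.0817867
  S → negative
  Lon: split at 3 digits → 159° and 32.21552′; 159 + 32.21552/60 = 159.5369253
  E ⇒ keep positive
Point 4:
  φ: split at 2 digits → 34° and 5.3304′; 34 + 5.3304/60 = 34.0888400
  N ⇒ keep positive
  Lon: split at 3 digits → 030° and 16.3641′; 30 + 16.3641/60 = 30.2727350
  E ⇒ keep positive
Point 5:
  φ: 88 + 35/60 + 5/3600 = 88.5847222
  S ⇒ negate
  Lon: 48′ + 24.95″ = 48.41583′; 78 + 48.41583/60 = 78.8069306
  E ⇒ keep positive

1. -80.135738, 51.080788
2. -7.065122, -134.976667
3. -9.081787, 159.536925
4. 34.088840, 30.272735
5. -88.584722, 78.806931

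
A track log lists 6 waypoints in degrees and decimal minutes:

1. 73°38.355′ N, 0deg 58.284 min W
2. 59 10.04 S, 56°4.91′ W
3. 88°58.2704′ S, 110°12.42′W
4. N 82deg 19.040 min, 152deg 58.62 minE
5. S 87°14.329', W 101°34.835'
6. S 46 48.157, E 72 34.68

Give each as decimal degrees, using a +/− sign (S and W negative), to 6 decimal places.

1. 73.639250, -0.971400
2. -59.167333, -56.081833
3. -88.971173, -110.207000
4. 82.317333, 152.977000
5. -87.238817, -101.580583
6. -46.802617, 72.578000

Point 1:
  Lat: 38.355′ = 0.639250°; total 73.6392500
  N → positive
  Longitude: 0 + 58.284/60 = 0.9714000
  W ⇒ negate
Point 2:
  Lat: 10.04′ = 0.167333°; total 59.1673333
  S → negative
  Longitude: 56 + 4.91/60 = 56.0818333
  W ⇒ negate
Point 3:
  Latitude: 58.2704′ = 0.971173°; total 88.9711733
  S ⇒ negate
  Longitude: 12.42′ = 0.207000°; total 110.2070000
  W → negative
Point 4:
  Lat: 19.04′ = 0.317333°; total 82.3173333
  N → positive
  Longitude: 58.62′ = 0.977000°; total 152.9770000
  E → positive
Point 5:
  Latitude: 14.329′ = 0.238817°; total 87.2388167
  S → negative
  Lon: 34.835′ = 0.580583°; total 101.5805833
  W ⇒ negate
Point 6:
  Lat: 46 + 48.157/60 = 46.8026167
  hemisphere S, so the sign is −
  Lon: 72 + 34.68/60 = 72.5780000
  E → positive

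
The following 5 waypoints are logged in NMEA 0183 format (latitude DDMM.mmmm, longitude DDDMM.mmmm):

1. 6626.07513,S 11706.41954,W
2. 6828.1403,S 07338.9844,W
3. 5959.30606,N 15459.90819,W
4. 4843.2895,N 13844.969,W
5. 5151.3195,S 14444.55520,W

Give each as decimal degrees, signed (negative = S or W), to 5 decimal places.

Point 1:
  Latitude: split at 2 digits → 66° and 26.07513′; 66 + 26.07513/60 = 66.434586
  S → negative
  Lon: split at 3 digits → 117° and 6.41954′; 117 + 6.41954/60 = 117.106992
  hemisphere W, so the sign is −
Point 2:
  Latitude: degrees = first 2 digits = 68, minutes = 28.1403; 68 + 28.1403/60 = 68.469005
  S ⇒ negate
  Lon: degrees = first 3 digits = 73, minutes = 38.9844; 73 + 38.9844/60 = 73.649740
  W → negative
Point 3:
  Latitude: split at 2 digits → 59° and 59.30606′; 59 + 59.30606/60 = 59.988434
  N → positive
  Lon: degrees = first 3 digits = 154, minutes = 59.90819; 154 + 59.90819/60 = 154.998470
  W → negative
Point 4:
  Latitude: split at 2 digits → 48° and 43.2895′; 48 + 43.2895/60 = 48.721492
  N → positive
  Longitude: degrees = first 3 digits = 138, minutes = 44.969; 138 + 44.969/60 = 138.749483
  W ⇒ negate
Point 5:
  φ: degrees = first 2 digits = 51, minutes = 51.3195; 51 + 51.3195/60 = 51.855325
  S → negative
  Lon: degrees = first 3 digits = 144, minutes = 44.5552; 144 + 44.5552/60 = 144.742587
  W → negative

1. -66.43459, -117.10699
2. -68.46901, -73.64974
3. 59.98843, -154.99847
4. 48.72149, -138.74948
5. -51.85533, -144.74259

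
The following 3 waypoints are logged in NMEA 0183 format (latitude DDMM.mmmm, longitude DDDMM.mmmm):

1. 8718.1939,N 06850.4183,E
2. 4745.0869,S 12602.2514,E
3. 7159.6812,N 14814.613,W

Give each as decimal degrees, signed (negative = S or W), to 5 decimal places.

Point 1:
  Lat: split at 2 digits → 87° and 18.1939′; 87 + 18.1939/60 = 87.303232
  N ⇒ keep positive
  Lon: split at 3 digits → 068° and 50.4183′; 68 + 50.4183/60 = 68.840305
  E → positive
Point 2:
  Latitude: degrees = first 2 digits = 47, minutes = 45.0869; 47 + 45.0869/60 = 47.751448
  hemisphere S, so the sign is −
  Longitude: degrees = first 3 digits = 126, minutes = 2.2514; 126 + 2.2514/60 = 126.037523
  E → positive
Point 3:
  φ: split at 2 digits → 71° and 59.6812′; 71 + 59.6812/60 = 71.994687
  N → positive
  λ: degrees = first 3 digits = 148, minutes = 14.613; 148 + 14.613/60 = 148.243550
  hemisphere W, so the sign is −

1. 87.30323, 68.84031
2. -47.75145, 126.03752
3. 71.99469, -148.24355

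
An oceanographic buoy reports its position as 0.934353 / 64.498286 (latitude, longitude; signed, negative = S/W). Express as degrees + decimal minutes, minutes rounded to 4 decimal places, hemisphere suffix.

Latitude: minutes = (0.934353 − 0) × 60 = 56.061180
Longitude: fractional part 0.498286 → 29.897160 minutes

0° 56.0612′ N, 64° 29.8972′ E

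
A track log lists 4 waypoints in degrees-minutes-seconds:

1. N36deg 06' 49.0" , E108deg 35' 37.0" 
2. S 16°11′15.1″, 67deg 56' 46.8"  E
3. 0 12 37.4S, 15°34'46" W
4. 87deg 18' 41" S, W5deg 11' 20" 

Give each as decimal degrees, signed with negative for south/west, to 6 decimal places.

1. 36.113611, 108.593611
2. -16.187528, 67.946333
3. -0.210389, -15.579444
4. -87.311389, -5.188889

Point 1:
  Latitude: 36° + 6/60 + 49/3600 = 36 + 0.100000 + 0.013611 = 36.1136111
  N → positive
  λ: 35′ + 37″ = 35.61667′; 108 + 35.61667/60 = 108.5936111
  E → positive
Point 2:
  Lat: 16 + 11/60 + 15.1/3600 = 16.1875278
  S → negative
  Lon: 67 + 56/60 + 46.8/3600 = 67.9463333
  E ⇒ keep positive
Point 3:
  Latitude: 0 + 12/60 + 37.4/3600 = 0.2103889
  S ⇒ negate
  Lon: 34′ + 46″ = 34.76667′; 15 + 34.76667/60 = 15.5794444
  hemisphere W, so the sign is −
Point 4:
  Lat: 18′ + 41″ = 18.68333′; 87 + 18.68333/60 = 87.3113889
  S ⇒ negate
  Lon: 11′ + 20″ = 11.33333′; 5 + 11.33333/60 = 5.1888889
  W ⇒ negate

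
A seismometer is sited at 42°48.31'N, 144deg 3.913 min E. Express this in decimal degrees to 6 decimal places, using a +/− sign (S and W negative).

Lat: 42 + 48.31/60 = 42.8051667
N → positive
λ: 144 + 3.913/60 = 144.0652167
E ⇒ keep positive

42.805167, 144.065217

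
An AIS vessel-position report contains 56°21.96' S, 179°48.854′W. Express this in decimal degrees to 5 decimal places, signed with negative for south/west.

-56.36600, -179.81423

φ: 56 + 21.96/60 = 56.366000
S → negative
Longitude: 48.854′ = 0.814233°; total 179.814233
hemisphere W, so the sign is −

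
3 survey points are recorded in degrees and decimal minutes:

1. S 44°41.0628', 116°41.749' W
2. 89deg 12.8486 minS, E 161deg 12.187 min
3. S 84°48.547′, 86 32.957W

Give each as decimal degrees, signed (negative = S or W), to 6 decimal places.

1. -44.684380, -116.695817
2. -89.214143, 161.203117
3. -84.809117, -86.549283

Point 1:
  Latitude: 41.0628′ = 0.684380°; total 44.6843800
  S ⇒ negate
  Lon: 116 + 41.749/60 = 116.6958167
  W ⇒ negate
Point 2:
  Latitude: 89 + 12.8486/60 = 89.2141433
  S ⇒ negate
  Lon: 161 + 12.187/60 = 161.2031167
  E → positive
Point 3:
  Latitude: 48.547′ = 0.809117°; total 84.8091167
  S → negative
  λ: 32.957′ = 0.549283°; total 86.5492833
  W → negative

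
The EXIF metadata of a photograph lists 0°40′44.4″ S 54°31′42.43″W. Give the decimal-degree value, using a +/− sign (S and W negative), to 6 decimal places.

-0.679000, -54.528453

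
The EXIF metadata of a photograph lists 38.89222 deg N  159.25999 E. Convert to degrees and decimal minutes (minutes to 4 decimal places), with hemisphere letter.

38° 53.5332′ N, 159° 15.5994′ E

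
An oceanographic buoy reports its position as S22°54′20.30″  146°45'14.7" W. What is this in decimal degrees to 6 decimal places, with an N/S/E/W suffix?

Lat: 22° + 54/60 + 20.3/3600 = 22 + 0.900000 + 0.005639 = 22.9056389
λ: 146 + 45/60 + 14.7/3600 = 146.7540833

22.905639° S, 146.754083° W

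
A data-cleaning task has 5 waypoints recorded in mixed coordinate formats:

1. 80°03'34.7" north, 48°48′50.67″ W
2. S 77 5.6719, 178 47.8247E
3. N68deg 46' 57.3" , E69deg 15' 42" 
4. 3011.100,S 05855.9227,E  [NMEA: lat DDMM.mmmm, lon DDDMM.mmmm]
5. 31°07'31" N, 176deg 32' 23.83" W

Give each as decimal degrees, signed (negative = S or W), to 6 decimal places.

Point 1:
  Lat: 3′ + 34.7″ = 3.57833′; 80 + 3.57833/60 = 80.0596389
  N ⇒ keep positive
  λ: 48 + 48/60 + 50.67/3600 = 48.8140750
  W → negative
Point 2:
  Lat: 77 + 5.6719/60 = 77.0945317
  S → negative
  Lon: 178 + 47.8247/60 = 178.7970783
  E → positive
Point 3:
  Lat: 68° + 46/60 + 57.3/3600 = 68 + 0.766667 + 0.015917 = 68.7825833
  N → positive
  Lon: 69° + 15/60 + 42/3600 = 69 + 0.250000 + 0.011667 = 69.2616667
  E ⇒ keep positive
Point 4:
  Latitude: degrees = first 2 digits = 30, minutes = 11.1; 30 + 11.1/60 = 30.1850000
  S → negative
  λ: degrees = first 3 digits = 58, minutes = 55.9227; 58 + 55.9227/60 = 58.9320450
  E → positive
Point 5:
  Latitude: 31° + 7/60 + 31/3600 = 31 + 0.116667 + 0.008611 = 31.1252778
  N → positive
  Longitude: 176° + 32/60 + 23.83/3600 = 176 + 0.533333 + 0.006619 = 176.5399528
  W → negative

1. 80.059639, -48.814075
2. -77.094532, 178.797078
3. 68.782583, 69.261667
4. -30.185000, 58.932045
5. 31.125278, -176.539953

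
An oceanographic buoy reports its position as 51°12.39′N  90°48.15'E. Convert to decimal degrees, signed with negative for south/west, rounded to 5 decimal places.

51.20650, 90.80250

Latitude: 51 + 12.39/60 = 51.206500
N ⇒ keep positive
Lon: 90 + 48.15/60 = 90.802500
E → positive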